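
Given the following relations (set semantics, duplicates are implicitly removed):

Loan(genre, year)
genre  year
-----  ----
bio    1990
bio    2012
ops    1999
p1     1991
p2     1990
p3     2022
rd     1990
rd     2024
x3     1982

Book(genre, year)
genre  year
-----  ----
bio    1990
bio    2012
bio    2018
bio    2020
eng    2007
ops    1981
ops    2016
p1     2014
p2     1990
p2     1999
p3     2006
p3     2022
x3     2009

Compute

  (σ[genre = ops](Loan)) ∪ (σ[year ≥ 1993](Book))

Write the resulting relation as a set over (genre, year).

Apply σ_{genre = ops}; surviving tuples: {(ops, 1999)}
Apply σ_{year ≥ 1993}; surviving tuples: {(bio, 2012), (bio, 2018), (bio, 2020), (eng, 2007), (ops, 2016), (p1, 2014), (p2, 1999), (p3, 2006), (p3, 2022), (x3, 2009)}
Union: {(ops, 1999)} with {(bio, 2012), (bio, 2018), (bio, 2020), (eng, 2007), (ops, 2016), (p1, 2014), (p2, 1999), (p3, 2006), (p3, 2022), (x3, 2009)} → {(bio, 2012), (bio, 2018), (bio, 2020), (eng, 2007), (ops, 1999), (ops, 2016), (p1, 2014), (p2, 1999), (p3, 2006), (p3, 2022), (x3, 2009)}

{(bio, 2012), (bio, 2018), (bio, 2020), (eng, 2007), (ops, 1999), (ops, 2016), (p1, 2014), (p2, 1999), (p3, 2006), (p3, 2022), (x3, 2009)}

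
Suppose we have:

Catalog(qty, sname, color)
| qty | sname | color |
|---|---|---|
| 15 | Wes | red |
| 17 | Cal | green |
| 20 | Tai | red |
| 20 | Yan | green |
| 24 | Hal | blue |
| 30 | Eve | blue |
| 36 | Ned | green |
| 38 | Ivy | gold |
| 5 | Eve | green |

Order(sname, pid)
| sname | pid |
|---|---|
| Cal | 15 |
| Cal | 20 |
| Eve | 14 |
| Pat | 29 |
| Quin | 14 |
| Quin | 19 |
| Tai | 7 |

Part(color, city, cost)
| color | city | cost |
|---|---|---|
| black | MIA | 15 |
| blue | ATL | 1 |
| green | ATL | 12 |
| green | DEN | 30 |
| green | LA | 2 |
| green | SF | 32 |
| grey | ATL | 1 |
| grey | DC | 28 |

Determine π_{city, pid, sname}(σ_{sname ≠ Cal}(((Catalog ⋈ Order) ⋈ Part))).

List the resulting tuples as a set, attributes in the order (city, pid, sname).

{(ATL, 14, Eve), (DEN, 14, Eve), (LA, 14, Eve), (SF, 14, Eve)}

Joining Catalog and Order on sname yields {(17, Cal, green, 15), (17, Cal, green, 20), (20, Tai, red, 7), (30, Eve, blue, 14), (5, Eve, green, 14)}.
Joining (Catalog ⋈ Order) and Part on color yields {(17, Cal, green, 15, ATL, 12), (17, Cal, green, 15, DEN, 30), (17, Cal, green, 15, LA, 2), (17, Cal, green, 15, SF, 32), (17, Cal, green, 20, ATL, 12), (17, Cal, green, 20, DEN, 30), (17, Cal, green, 20, LA, 2), (17, Cal, green, 20, SF, 32), (30, Eve, blue, 14, ATL, 1), (5, Eve, green, 14, ATL, 12), (5, Eve, green, 14, DEN, 30), (5, Eve, green, 14, LA, 2), (5, Eve, green, 14, SF, 32)}.
Filtering on sname ≠ Cal leaves {(30, Eve, blue, 14, ATL, 1), (5, Eve, green, 14, ATL, 12), (5, Eve, green, 14, DEN, 30), (5, Eve, green, 14, LA, 2), (5, Eve, green, 14, SF, 32)}.
π_{city, pid, sname} gives {(ATL, 14, Eve), (DEN, 14, Eve), (LA, 14, Eve), (SF, 14, Eve)} (1 duplicate(s) eliminated).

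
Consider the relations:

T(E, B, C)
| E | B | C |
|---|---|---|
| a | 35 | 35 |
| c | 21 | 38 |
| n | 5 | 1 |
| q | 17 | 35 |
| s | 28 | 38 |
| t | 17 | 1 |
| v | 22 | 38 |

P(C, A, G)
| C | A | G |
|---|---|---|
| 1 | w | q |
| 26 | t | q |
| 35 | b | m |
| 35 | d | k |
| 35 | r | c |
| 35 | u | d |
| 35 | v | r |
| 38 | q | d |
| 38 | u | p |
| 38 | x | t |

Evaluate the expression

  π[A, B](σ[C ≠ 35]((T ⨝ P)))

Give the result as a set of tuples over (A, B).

{(q, 21), (q, 22), (q, 28), (u, 21), (u, 22), (u, 28), (w, 17), (w, 5), (x, 21), (x, 22), (x, 28)}

Joining T and P on C yields {(a, 35, 35, b, m), (a, 35, 35, d, k), (a, 35, 35, r, c), (a, 35, 35, u, d), (a, 35, 35, v, r), (c, 21, 38, q, d), (c, 21, 38, u, p), (c, 21, 38, x, t), (n, 5, 1, w, q), (q, 17, 35, b, m), (q, 17, 35, d, k), (q, 17, 35, r, c), (q, 17, 35, u, d), (q, 17, 35, v, r), (s, 28, 38, q, d), (s, 28, 38, u, p), (s, 28, 38, x, t), (t, 17, 1, w, q), (v, 22, 38, q, d), (v, 22, 38, u, p), (v, 22, 38, x, t)}.
Apply σ_{C ≠ 35}; surviving tuples: {(c, 21, 38, q, d), (c, 21, 38, u, p), (c, 21, 38, x, t), (n, 5, 1, w, q), (s, 28, 38, q, d), (s, 28, 38, u, p), (s, 28, 38, x, t), (t, 17, 1, w, q), (v, 22, 38, q, d), (v, 22, 38, u, p), (v, 22, 38, x, t)}
π_{A, B} gives {(q, 21), (q, 22), (q, 28), (u, 21), (u, 22), (u, 28), (w, 17), (w, 5), (x, 21), (x, 22), (x, 28)}.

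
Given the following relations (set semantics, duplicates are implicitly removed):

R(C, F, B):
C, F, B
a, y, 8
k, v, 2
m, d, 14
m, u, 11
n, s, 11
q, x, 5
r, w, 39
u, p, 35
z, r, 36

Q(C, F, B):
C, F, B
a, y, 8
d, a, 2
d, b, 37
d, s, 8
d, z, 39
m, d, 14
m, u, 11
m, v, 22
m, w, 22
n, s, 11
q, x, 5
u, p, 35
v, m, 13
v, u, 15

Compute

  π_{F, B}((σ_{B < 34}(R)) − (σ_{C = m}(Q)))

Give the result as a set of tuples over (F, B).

Filtering on B < 34 leaves {(a, y, 8), (k, v, 2), (m, d, 14), (m, u, 11), (n, s, 11), (q, x, 5)}.
Filtering on C = m leaves {(m, d, 14), (m, u, 11), (m, v, 22), (m, w, 22)}.
Set difference of the two operands is {(a, y, 8), (k, v, 2), (n, s, 11), (q, x, 5)}.
π_{F, B} gives {(s, 11), (v, 2), (x, 5), (y, 8)}.

{(s, 11), (v, 2), (x, 5), (y, 8)}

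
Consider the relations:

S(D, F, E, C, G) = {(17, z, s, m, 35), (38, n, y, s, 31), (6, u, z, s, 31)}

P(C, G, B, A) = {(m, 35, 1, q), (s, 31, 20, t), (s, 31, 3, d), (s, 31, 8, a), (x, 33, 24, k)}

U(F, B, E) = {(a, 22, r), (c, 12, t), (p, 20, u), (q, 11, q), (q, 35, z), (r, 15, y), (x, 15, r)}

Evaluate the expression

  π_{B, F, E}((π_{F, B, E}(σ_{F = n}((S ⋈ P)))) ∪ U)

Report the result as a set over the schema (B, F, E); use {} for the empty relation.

{(11, q, q), (12, c, t), (15, r, y), (15, x, r), (20, n, y), (20, p, u), (22, a, r), (3, n, y), (35, q, z), (8, n, y)}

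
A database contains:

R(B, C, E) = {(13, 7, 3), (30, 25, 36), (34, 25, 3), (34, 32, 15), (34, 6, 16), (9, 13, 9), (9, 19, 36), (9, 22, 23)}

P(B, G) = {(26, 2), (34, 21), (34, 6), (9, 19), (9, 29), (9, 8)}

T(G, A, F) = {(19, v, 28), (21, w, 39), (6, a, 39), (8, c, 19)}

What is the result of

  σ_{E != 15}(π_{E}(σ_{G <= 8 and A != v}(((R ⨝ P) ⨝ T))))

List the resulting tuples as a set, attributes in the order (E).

{16, 23, 3, 36, 9}

R ⋈ P (natural join on B): {(34, 25, 3, 21), (34, 25, 3, 6), (34, 32, 15, 21), (34, 32, 15, 6), (34, 6, 16, 21), (34, 6, 16, 6), (9, 13, 9, 19), (9, 13, 9, 29), (9, 13, 9, 8), (9, 19, 36, 19), (9, 19, 36, 29), (9, 19, 36, 8), (9, 22, 23, 19), (9, 22, 23, 29), (9, 22, 23, 8)}
(R ⨝ P) ⋈ T (natural join on G): {(34, 25, 3, 21, w, 39), (34, 25, 3, 6, a, 39), (34, 32, 15, 21, w, 39), (34, 32, 15, 6, a, 39), (34, 6, 16, 21, w, 39), (34, 6, 16, 6, a, 39), (9, 13, 9, 19, v, 28), (9, 13, 9, 8, c, 19), (9, 19, 36, 19, v, 28), (9, 19, 36, 8, c, 19), (9, 22, 23, 19, v, 28), (9, 22, 23, 8, c, 19)}
Filtering on G <= 8 and A != v leaves {(34, 25, 3, 6, a, 39), (34, 32, 15, 6, a, 39), (34, 6, 16, 6, a, 39), (9, 13, 9, 8, c, 19), (9, 19, 36, 8, c, 19), (9, 22, 23, 8, c, 19)}.
π[E]: project onto (E) → {15, 16, 23, 3, 36, 9}
Filtering on E != 15 leaves {16, 23, 3, 36, 9}.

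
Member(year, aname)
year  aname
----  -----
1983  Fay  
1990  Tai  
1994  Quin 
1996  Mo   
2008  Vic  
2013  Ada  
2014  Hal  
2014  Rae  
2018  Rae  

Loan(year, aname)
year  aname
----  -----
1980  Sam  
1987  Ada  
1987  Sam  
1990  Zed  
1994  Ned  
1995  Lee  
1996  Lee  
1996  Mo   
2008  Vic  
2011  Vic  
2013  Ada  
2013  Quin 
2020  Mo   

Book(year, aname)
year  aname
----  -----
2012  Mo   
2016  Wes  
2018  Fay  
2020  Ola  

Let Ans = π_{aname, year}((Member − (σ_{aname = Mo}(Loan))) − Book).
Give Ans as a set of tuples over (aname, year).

{(Ada, 2013), (Fay, 1983), (Hal, 2014), (Quin, 1994), (Rae, 2014), (Rae, 2018), (Tai, 1990), (Vic, 2008)}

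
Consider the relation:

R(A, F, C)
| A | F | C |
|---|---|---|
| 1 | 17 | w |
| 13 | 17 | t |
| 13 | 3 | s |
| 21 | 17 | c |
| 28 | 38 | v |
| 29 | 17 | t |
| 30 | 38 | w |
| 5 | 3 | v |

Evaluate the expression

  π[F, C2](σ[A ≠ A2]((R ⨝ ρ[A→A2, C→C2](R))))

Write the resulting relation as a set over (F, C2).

{(17, c), (17, t), (17, w), (3, s), (3, v), (38, v), (38, w)}

ρ[A→A2, C→C2]: schema becomes (A2, F, C2); tuples unchanged.
Natural join on F: {(1, 17, w, 1, w), (1, 17, w, 13, t), (1, 17, w, 21, c), (1, 17, w, 29, t), (13, 17, t, 1, w), (13, 17, t, 13, t), (13, 17, t, 21, c), (13, 17, t, 29, t), (13, 3, s, 13, s), (13, 3, s, 5, v), (21, 17, c, 1, w), (21, 17, c, 13, t), (21, 17, c, 21, c), (21, 17, c, 29, t), (28, 38, v, 28, v), (28, 38, v, 30, w), (29, 17, t, 1, w), (29, 17, t, 13, t), (29, 17, t, 21, c), (29, 17, t, 29, t), (30, 38, w, 28, v), (30, 38, w, 30, w), (5, 3, v, 13, s), (5, 3, v, 5, v)}
Selection A ≠ A2: {(1, 17, w, 13, t), (1, 17, w, 21, c), (1, 17, w, 29, t), (13, 17, t, 1, w), (13, 17, t, 21, c), (13, 17, t, 29, t), (13, 3, s, 5, v), (21, 17, c, 1, w), (21, 17, c, 13, t), (21, 17, c, 29, t), (28, 38, v, 30, w), (29, 17, t, 1, w), (29, 17, t, 13, t), (29, 17, t, 21, c), (30, 38, w, 28, v), (5, 3, v, 13, s)}
π[F, C2]: project onto (F, C2) (9 duplicate(s) eliminated) → {(17, c), (17, t), (17, w), (3, s), (3, v), (38, v), (38, w)}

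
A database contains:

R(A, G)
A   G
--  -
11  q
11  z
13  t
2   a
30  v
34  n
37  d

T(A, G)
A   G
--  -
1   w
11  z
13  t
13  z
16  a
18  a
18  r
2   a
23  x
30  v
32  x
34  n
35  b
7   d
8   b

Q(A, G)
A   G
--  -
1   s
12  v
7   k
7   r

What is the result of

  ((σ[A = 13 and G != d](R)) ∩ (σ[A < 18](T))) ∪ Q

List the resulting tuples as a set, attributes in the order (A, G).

{(1, s), (12, v), (13, t), (7, k), (7, r)}

Selection A = 13 and G != d: {(13, t)}
Selection A < 18: {(1, w), (11, z), (13, t), (13, z), (16, a), (2, a), (7, d), (8, b)}
Intersection: {(13, t)} with {(1, w), (11, z), (13, t), (13, z), (16, a), (2, a), (7, d), (8, b)} → {(13, t)}
Union: {(13, t)} with {(1, s), (12, v), (7, k), (7, r)} → {(1, s), (12, v), (13, t), (7, k), (7, r)}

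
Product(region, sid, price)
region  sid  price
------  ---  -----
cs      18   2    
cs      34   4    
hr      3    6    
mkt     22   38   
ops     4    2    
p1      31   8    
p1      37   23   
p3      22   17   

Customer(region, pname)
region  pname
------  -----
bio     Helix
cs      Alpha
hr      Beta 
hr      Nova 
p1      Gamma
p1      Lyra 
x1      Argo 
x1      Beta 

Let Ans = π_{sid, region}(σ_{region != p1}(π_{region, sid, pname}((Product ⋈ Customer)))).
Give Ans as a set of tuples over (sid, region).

Product ⋈ Customer (natural join on region): {(cs, 18, 2, Alpha), (cs, 34, 4, Alpha), (hr, 3, 6, Beta), (hr, 3, 6, Nova), (p1, 31, 8, Gamma), (p1, 31, 8, Lyra), (p1, 37, 23, Gamma), (p1, 37, 23, Lyra)}
π_{region, sid, pname} gives {(cs, 18, Alpha), (cs, 34, Alpha), (hr, 3, Beta), (hr, 3, Nova), (p1, 31, Gamma), (p1, 31, Lyra), (p1, 37, Gamma), (p1, 37, Lyra)}.
σ[region != p1]: keep tuples satisfying region != p1 → {(cs, 18, Alpha), (cs, 34, Alpha), (hr, 3, Beta), (hr, 3, Nova)}
π_{sid, region} gives {(18, cs), (3, hr), (34, cs)} (1 duplicate(s) eliminated).

{(18, cs), (3, hr), (34, cs)}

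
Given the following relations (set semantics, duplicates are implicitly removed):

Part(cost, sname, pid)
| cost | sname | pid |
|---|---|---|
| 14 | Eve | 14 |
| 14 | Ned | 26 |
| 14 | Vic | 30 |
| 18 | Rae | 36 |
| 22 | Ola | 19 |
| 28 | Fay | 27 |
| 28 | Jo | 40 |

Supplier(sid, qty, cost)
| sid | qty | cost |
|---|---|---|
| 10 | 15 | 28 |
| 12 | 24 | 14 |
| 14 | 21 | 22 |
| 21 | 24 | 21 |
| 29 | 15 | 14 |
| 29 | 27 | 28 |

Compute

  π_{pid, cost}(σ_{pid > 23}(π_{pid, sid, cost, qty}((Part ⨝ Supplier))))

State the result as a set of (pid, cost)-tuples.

Joining Part and Supplier on cost yields {(14, Eve, 14, 12, 24), (14, Eve, 14, 29, 15), (14, Ned, 26, 12, 24), (14, Ned, 26, 29, 15), (14, Vic, 30, 12, 24), (14, Vic, 30, 29, 15), (22, Ola, 19, 14, 21), (28, Fay, 27, 10, 15), (28, Fay, 27, 29, 27), (28, Jo, 40, 10, 15), (28, Jo, 40, 29, 27)}.
π_{pid, sid, cost, qty} gives {(14, 12, 14, 24), (14, 29, 14, 15), (19, 14, 22, 21), (26, 12, 14, 24), (26, 29, 14, 15), (27, 10, 28, 15), (27, 29, 28, 27), (30, 12, 14, 24), (30, 29, 14, 15), (40, 10, 28, 15), (40, 29, 28, 27)}.
Selection pid > 23: {(26, 12, 14, 24), (26, 29, 14, 15), (27, 10, 28, 15), (27, 29, 28, 27), (30, 12, 14, 24), (30, 29, 14, 15), (40, 10, 28, 15), (40, 29, 28, 27)}
π_{pid, cost} gives {(26, 14), (27, 28), (30, 14), (40, 28)} (4 duplicate(s) eliminated).

{(26, 14), (27, 28), (30, 14), (40, 28)}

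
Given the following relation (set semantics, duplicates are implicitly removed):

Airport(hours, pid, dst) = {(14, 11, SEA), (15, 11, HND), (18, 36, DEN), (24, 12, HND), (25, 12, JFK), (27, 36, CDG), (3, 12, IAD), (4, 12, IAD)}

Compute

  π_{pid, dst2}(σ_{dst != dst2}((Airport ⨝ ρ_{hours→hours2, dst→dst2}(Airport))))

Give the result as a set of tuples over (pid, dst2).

ρ[hours→hours2, dst→dst2]: schema becomes (hours2, pid, dst2); tuples unchanged.
Airport ⋈ ρ_{hours→hours2, dst→dst2}(Airport) (natural join on pid): {(14, 11, SEA, 14, SEA), (14, 11, SEA, 15, HND), (15, 11, HND, 14, SEA), (15, 11, HND, 15, HND), (18, 36, DEN, 18, DEN), (18, 36, DEN, 27, CDG), (24, 12, HND, 24, HND), (24, 12, HND, 25, JFK), (24, 12, HND, 3, IAD), (24, 12, HND, 4, IAD), (25, 12, JFK, 24, HND), (25, 12, JFK, 25, JFK), (25, 12, JFK, 3, IAD), (25, 12, JFK, 4, IAD), (27, 36, CDG, 18, DEN), (27, 36, CDG, 27, CDG), (3, 12, IAD, 24, HND), (3, 12, IAD, 25, JFK), (3, 12, IAD, 3, IAD), (3, 12, IAD, 4, IAD), (4, 12, IAD, 24, HND), (4, 12, IAD, 25, JFK), (4, 12, IAD, 3, IAD), (4, 12, IAD, 4, IAD)}
Selection dst != dst2: {(14, 11, SEA, 15, HND), (15, 11, HND, 14, SEA), (18, 36, DEN, 27, CDG), (24, 12, HND, 25, JFK), (24, 12, HND, 3, IAD), (24, 12, HND, 4, IAD), (25, 12, JFK, 24, HND), (25, 12, JFK, 3, IAD), (25, 12, JFK, 4, IAD), (27, 36, CDG, 18, DEN), (3, 12, IAD, 24, HND), (3, 12, IAD, 25, JFK), (4, 12, IAD, 24, HND), (4, 12, IAD, 25, JFK)}
π[pid, dst2]: project onto (pid, dst2) (7 duplicate(s) eliminated) → {(11, HND), (11, SEA), (12, HND), (12, IAD), (12, JFK), (36, CDG), (36, DEN)}

{(11, HND), (11, SEA), (12, HND), (12, IAD), (12, JFK), (36, CDG), (36, DEN)}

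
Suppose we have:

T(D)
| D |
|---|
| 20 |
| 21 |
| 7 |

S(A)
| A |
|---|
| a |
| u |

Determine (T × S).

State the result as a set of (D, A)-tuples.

{(20, a), (20, u), (21, a), (21, u), (7, a), (7, u)}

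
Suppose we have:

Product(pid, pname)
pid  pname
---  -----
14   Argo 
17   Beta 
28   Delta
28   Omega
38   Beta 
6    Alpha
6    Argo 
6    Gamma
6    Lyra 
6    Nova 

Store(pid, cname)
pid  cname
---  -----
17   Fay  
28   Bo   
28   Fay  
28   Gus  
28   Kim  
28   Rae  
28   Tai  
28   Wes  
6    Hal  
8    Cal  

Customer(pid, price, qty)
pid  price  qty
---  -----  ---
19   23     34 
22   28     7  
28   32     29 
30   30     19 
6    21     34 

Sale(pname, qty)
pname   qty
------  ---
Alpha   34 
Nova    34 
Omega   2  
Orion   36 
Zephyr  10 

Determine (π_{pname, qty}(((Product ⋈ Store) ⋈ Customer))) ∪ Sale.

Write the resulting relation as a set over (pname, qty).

Natural join on pid: {(17, Beta, Fay), (28, Delta, Bo), (28, Delta, Fay), (28, Delta, Gus), (28, Delta, Kim), (28, Delta, Rae), (28, Delta, Tai), (28, Delta, Wes), (28, Omega, Bo), (28, Omega, Fay), (28, Omega, Gus), (28, Omega, Kim), (28, Omega, Rae), (28, Omega, Tai), (28, Omega, Wes), (6, Alpha, Hal), (6, Argo, Hal), (6, Gamma, Hal), (6, Lyra, Hal), (6, Nova, Hal)}
Natural join on pid: {(28, Delta, Bo, 32, 29), (28, Delta, Fay, 32, 29), (28, Delta, Gus, 32, 29), (28, Delta, Kim, 32, 29), (28, Delta, Rae, 32, 29), (28, Delta, Tai, 32, 29), (28, Delta, Wes, 32, 29), (28, Omega, Bo, 32, 29), (28, Omega, Fay, 32, 29), (28, Omega, Gus, 32, 29), (28, Omega, Kim, 32, 29), (28, Omega, Rae, 32, 29), (28, Omega, Tai, 32, 29), (28, Omega, Wes, 32, 29), (6, Alpha, Hal, 21, 34), (6, Argo, Hal, 21, 34), (6, Gamma, Hal, 21, 34), (6, Lyra, Hal, 21, 34), (6, Nova, Hal, 21, 34)}
Keep only column(s) pname, qty (12 duplicate(s) eliminated): {(Alpha, 34), (Argo, 34), (Delta, 29), (Gamma, 34), (Lyra, 34), (Nova, 34), (Omega, 29)}
Set union of the two operands is {(Alpha, 34), (Argo, 34), (Delta, 29), (Gamma, 34), (Lyra, 34), (Nova, 34), (Omega, 2), (Omega, 29), (Orion, 36), (Zephyr, 10)}.

{(Alpha, 34), (Argo, 34), (Delta, 29), (Gamma, 34), (Lyra, 34), (Nova, 34), (Omega, 2), (Omega, 29), (Orion, 36), (Zephyr, 10)}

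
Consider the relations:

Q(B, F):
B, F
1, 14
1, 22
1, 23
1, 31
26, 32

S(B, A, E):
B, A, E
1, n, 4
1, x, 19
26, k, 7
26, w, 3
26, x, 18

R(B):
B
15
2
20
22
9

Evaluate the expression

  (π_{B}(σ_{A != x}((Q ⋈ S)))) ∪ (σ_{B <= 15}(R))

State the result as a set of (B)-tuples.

Joining Q and S on B yields {(1, 14, n, 4), (1, 14, x, 19), (1, 22, n, 4), (1, 22, x, 19), (1, 23, n, 4), (1, 23, x, 19), (1, 31, n, 4), (1, 31, x, 19), (26, 32, k, 7), (26, 32, w, 3), (26, 32, x, 18)}.
Filtering on A != x leaves {(1, 14, n, 4), (1, 22, n, 4), (1, 23, n, 4), (1, 31, n, 4), (26, 32, k, 7), (26, 32, w, 3)}.
π[B]: project onto (B) (4 duplicate(s) eliminated) → {1, 26}
Filtering on B <= 15 leaves {15, 2, 9}.
Set union of the two operands is {1, 15, 2, 26, 9}.

{1, 15, 2, 26, 9}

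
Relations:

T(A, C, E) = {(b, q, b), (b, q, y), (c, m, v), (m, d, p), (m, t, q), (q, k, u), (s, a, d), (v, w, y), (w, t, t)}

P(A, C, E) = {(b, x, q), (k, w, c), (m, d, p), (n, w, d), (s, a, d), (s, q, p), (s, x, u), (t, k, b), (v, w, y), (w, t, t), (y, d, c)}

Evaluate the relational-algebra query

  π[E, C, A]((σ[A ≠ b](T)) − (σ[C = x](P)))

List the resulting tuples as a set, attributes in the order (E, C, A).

{(d, a, s), (p, d, m), (q, t, m), (t, t, w), (u, k, q), (v, m, c), (y, w, v)}

Filtering on A ≠ b leaves {(c, m, v), (m, d, p), (m, t, q), (q, k, u), (s, a, d), (v, w, y), (w, t, t)}.
Filtering on C = x leaves {(b, x, q), (s, x, u)}.
Taking the difference: {(c, m, v), (m, d, p), (m, t, q), (q, k, u), (s, a, d), (v, w, y), (w, t, t)}
π_{E, C, A} gives {(d, a, s), (p, d, m), (q, t, m), (t, t, w), (u, k, q), (v, m, c), (y, w, v)}.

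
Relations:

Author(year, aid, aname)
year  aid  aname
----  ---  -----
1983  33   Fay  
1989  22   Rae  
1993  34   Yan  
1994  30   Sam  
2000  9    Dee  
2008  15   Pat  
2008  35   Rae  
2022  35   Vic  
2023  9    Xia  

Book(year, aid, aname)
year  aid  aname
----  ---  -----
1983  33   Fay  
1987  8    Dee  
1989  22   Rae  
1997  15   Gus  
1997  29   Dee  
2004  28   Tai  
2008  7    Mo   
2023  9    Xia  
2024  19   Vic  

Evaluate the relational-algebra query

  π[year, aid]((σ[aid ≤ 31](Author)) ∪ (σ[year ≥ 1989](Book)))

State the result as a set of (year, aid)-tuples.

Selection aid ≤ 31: {(1989, 22, Rae), (1994, 30, Sam), (2000, 9, Dee), (2008, 15, Pat), (2023, 9, Xia)}
Selection year ≥ 1989: {(1989, 22, Rae), (1997, 15, Gus), (1997, 29, Dee), (2004, 28, Tai), (2008, 7, Mo), (2023, 9, Xia), (2024, 19, Vic)}
Set union of the two operands is {(1989, 22, Rae), (1994, 30, Sam), (1997, 15, Gus), (1997, 29, Dee), (2000, 9, Dee), (2004, 28, Tai), (2008, 15, Pat), (2008, 7, Mo), (2023, 9, Xia), (2024, 19, Vic)}.
Projecting to year, aid: {(1989, 22), (1994, 30), (1997, 15), (1997, 29), (2000, 9), (2004, 28), (2008, 15), (2008, 7), (2023, 9), (2024, 19)}

{(1989, 22), (1994, 30), (1997, 15), (1997, 29), (2000, 9), (2004, 28), (2008, 15), (2008, 7), (2023, 9), (2024, 19)}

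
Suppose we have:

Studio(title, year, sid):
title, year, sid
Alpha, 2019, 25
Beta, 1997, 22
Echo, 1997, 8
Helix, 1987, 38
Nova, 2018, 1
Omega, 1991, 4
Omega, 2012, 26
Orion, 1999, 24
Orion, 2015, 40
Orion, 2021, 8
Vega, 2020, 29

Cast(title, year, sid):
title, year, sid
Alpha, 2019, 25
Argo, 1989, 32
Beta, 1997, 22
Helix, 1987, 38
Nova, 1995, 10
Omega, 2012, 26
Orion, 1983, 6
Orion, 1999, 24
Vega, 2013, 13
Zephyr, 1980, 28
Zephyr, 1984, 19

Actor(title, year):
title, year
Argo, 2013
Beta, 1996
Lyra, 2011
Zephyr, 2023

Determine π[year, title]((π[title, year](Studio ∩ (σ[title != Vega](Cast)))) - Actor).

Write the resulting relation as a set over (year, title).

{(1987, Helix), (1997, Beta), (1999, Orion), (2012, Omega), (2019, Alpha)}

Selection title != Vega: {(Alpha, 2019, 25), (Argo, 1989, 32), (Beta, 1997, 22), (Helix, 1987, 38), (Nova, 1995, 10), (Omega, 2012, 26), (Orion, 1983, 6), (Orion, 1999, 24), (Zephyr, 1980, 28), (Zephyr, 1984, 19)}
Intersection: {(Alpha, 2019, 25), (Beta, 1997, 22), (Echo, 1997, 8), (Helix, 1987, 38), (Nova, 2018, 1), (Omega, 1991, 4), (Omega, 2012, 26), (Orion, 1999, 24), (Orion, 2015, 40), (Orion, 2021, 8), (Vega, 2020, 29)} with {(Alpha, 2019, 25), (Argo, 1989, 32), (Beta, 1997, 22), (Helix, 1987, 38), (Nova, 1995, 10), (Omega, 2012, 26), (Orion, 1983, 6), (Orion, 1999, 24), (Zephyr, 1980, 28), (Zephyr, 1984, 19)} → {(Alpha, 2019, 25), (Beta, 1997, 22), (Helix, 1987, 38), (Omega, 2012, 26), (Orion, 1999, 24)}
Projecting to title, year: {(Alpha, 2019), (Beta, 1997), (Helix, 1987), (Omega, 2012), (Orion, 1999)}
Difference: {(Alpha, 2019), (Beta, 1997), (Helix, 1987), (Omega, 2012), (Orion, 1999)} with {(Argo, 2013), (Beta, 1996), (Lyra, 2011), (Zephyr, 2023)} → {(Alpha, 2019), (Beta, 1997), (Helix, 1987), (Omega, 2012), (Orion, 1999)}
Projecting to year, title: {(1987, Helix), (1997, Beta), (1999, Orion), (2012, Omega), (2019, Alpha)}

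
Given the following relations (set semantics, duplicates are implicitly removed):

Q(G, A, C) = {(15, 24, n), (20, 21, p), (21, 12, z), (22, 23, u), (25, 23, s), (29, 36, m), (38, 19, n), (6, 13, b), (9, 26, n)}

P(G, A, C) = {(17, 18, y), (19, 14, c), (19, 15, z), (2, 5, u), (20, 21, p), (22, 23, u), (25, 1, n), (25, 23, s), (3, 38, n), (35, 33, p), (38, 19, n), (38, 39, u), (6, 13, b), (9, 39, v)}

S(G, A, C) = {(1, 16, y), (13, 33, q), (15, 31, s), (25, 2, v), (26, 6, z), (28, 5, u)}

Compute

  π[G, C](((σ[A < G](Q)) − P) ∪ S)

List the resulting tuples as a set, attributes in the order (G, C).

{(1, y), (13, q), (15, s), (21, z), (25, v), (26, z), (28, u)}

Selection A < G: {(21, 12, z), (25, 23, s), (38, 19, n)}
Set difference of the two operands is {(21, 12, z)}.
Set union of the two operands is {(1, 16, y), (13, 33, q), (15, 31, s), (21, 12, z), (25, 2, v), (26, 6, z), (28, 5, u)}.
π[G, C]: project onto (G, C) → {(1, y), (13, q), (15, s), (21, z), (25, v), (26, z), (28, u)}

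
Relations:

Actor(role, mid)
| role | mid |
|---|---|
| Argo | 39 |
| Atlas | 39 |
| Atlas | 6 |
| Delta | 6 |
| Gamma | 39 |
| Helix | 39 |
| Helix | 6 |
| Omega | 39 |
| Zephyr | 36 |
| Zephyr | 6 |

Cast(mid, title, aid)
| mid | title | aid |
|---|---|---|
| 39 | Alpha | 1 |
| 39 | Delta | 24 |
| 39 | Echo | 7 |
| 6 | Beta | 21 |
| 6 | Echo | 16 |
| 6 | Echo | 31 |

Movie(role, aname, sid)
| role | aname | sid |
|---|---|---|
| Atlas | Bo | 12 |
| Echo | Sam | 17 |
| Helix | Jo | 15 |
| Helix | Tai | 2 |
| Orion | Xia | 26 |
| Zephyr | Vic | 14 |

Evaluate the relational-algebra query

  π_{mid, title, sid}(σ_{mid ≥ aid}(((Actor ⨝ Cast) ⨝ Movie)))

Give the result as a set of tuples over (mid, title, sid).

{(39, Alpha, 12), (39, Alpha, 15), (39, Alpha, 2), (39, Delta, 12), (39, Delta, 15), (39, Delta, 2), (39, Echo, 12), (39, Echo, 15), (39, Echo, 2)}

Natural join on mid: {(Argo, 39, Alpha, 1), (Argo, 39, Delta, 24), (Argo, 39, Echo, 7), (Atlas, 39, Alpha, 1), (Atlas, 39, Delta, 24), (Atlas, 39, Echo, 7), (Atlas, 6, Beta, 21), (Atlas, 6, Echo, 16), (Atlas, 6, Echo, 31), (Delta, 6, Beta, 21), (Delta, 6, Echo, 16), (Delta, 6, Echo, 31), (Gamma, 39, Alpha, 1), (Gamma, 39, Delta, 24), (Gamma, 39, Echo, 7), (Helix, 39, Alpha, 1), (Helix, 39, Delta, 24), (Helix, 39, Echo, 7), (Helix, 6, Beta, 21), (Helix, 6, Echo, 16), (Helix, 6, Echo, 31), (Omega, 39, Alpha, 1), (Omega, 39, Delta, 24), (Omega, 39, Echo, 7), (Zephyr, 6, Beta, 21), (Zephyr, 6, Echo, 16), (Zephyr, 6, Echo, 31)}
Natural join on role: {(Atlas, 39, Alpha, 1, Bo, 12), (Atlas, 39, Delta, 24, Bo, 12), (Atlas, 39, Echo, 7, Bo, 12), (Atlas, 6, Beta, 21, Bo, 12), (Atlas, 6, Echo, 16, Bo, 12), (Atlas, 6, Echo, 31, Bo, 12), (Helix, 39, Alpha, 1, Jo, 15), (Helix, 39, Alpha, 1, Tai, 2), (Helix, 39, Delta, 24, Jo, 15), (Helix, 39, Delta, 24, Tai, 2), (Helix, 39, Echo, 7, Jo, 15), (Helix, 39, Echo, 7, Tai, 2), (Helix, 6, Beta, 21, Jo, 15), (Helix, 6, Beta, 21, Tai, 2), (Helix, 6, Echo, 16, Jo, 15), (Helix, 6, Echo, 16, Tai, 2), (Helix, 6, Echo, 31, Jo, 15), (Helix, 6, Echo, 31, Tai, 2), (Zephyr, 6, Beta, 21, Vic, 14), (Zephyr, 6, Echo, 16, Vic, 14), (Zephyr, 6, Echo, 31, Vic, 14)}
Apply σ_{mid ≥ aid}; surviving tuples: {(Atlas, 39, Alpha, 1, Bo, 12), (Atlas, 39, Delta, 24, Bo, 12), (Atlas, 39, Echo, 7, Bo, 12), (Helix, 39, Alpha, 1, Jo, 15), (Helix, 39, Alpha, 1, Tai, 2), (Helix, 39, Delta, 24, Jo, 15), (Helix, 39, Delta, 24, Tai, 2), (Helix, 39, Echo, 7, Jo, 15), (Helix, 39, Echo, 7, Tai, 2)}
π_{mid, title, sid} gives {(39, Alpha, 12), (39, Alpha, 15), (39, Alpha, 2), (39, Delta, 12), (39, Delta, 15), (39, Delta, 2), (39, Echo, 12), (39, Echo, 15), (39, Echo, 2)}.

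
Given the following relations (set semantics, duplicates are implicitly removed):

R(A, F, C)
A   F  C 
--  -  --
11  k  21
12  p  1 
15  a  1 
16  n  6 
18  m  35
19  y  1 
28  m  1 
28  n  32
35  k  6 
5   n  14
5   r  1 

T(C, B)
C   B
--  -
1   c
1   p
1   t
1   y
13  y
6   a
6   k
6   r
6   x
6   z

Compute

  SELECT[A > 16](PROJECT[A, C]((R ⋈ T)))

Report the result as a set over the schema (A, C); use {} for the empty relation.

{(19, 1), (28, 1), (35, 6)}

Natural join on C: {(12, p, 1, c), (12, p, 1, p), (12, p, 1, t), (12, p, 1, y), (15, a, 1, c), (15, a, 1, p), (15, a, 1, t), (15, a, 1, y), (16, n, 6, a), (16, n, 6, k), (16, n, 6, r), (16, n, 6, x), (16, n, 6, z), (19, y, 1, c), (19, y, 1, p), (19, y, 1, t), (19, y, 1, y), (28, m, 1, c), (28, m, 1, p), (28, m, 1, t), (28, m, 1, y), (35, k, 6, a), (35, k, 6, k), (35, k, 6, r), (35, k, 6, x), (35, k, 6, z), (5, r, 1, c), (5, r, 1, p), (5, r, 1, t), (5, r, 1, y)}
Keep only column(s) A, C (23 duplicate(s) eliminated): {(12, 1), (15, 1), (16, 6), (19, 1), (28, 1), (35, 6), (5, 1)}
σ[A > 16]: keep tuples satisfying A > 16 → {(19, 1), (28, 1), (35, 6)}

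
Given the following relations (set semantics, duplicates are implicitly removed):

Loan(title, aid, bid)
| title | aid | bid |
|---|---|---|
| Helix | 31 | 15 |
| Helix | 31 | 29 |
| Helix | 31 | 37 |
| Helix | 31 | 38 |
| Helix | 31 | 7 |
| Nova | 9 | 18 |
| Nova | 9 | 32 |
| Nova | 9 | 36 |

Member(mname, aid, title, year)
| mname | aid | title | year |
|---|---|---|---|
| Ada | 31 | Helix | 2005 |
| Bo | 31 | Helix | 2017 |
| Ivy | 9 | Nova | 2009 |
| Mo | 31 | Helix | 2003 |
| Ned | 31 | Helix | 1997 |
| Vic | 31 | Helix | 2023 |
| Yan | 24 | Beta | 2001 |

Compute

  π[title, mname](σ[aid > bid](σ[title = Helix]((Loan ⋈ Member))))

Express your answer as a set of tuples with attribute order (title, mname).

Loan ⋈ Member (natural join on title, aid): {(Helix, 31, 15, Ada, 2005), (Helix, 31, 15, Bo, 2017), (Helix, 31, 15, Mo, 2003), (Helix, 31, 15, Ned, 1997), (Helix, 31, 15, Vic, 2023), (Helix, 31, 29, Ada, 2005), (Helix, 31, 29, Bo, 2017), (Helix, 31, 29, Mo, 2003), (Helix, 31, 29, Ned, 1997), (Helix, 31, 29, Vic, 2023), (Helix, 31, 37, Ada, 2005), (Helix, 31, 37, Bo, 2017), (Helix, 31, 37, Mo, 2003), (Helix, 31, 37, Ned, 1997), (Helix, 31, 37, Vic, 2023), (Helix, 31, 38, Ada, 2005), (Helix, 31, 38, Bo, 2017), (Helix, 31, 38, Mo, 2003), (Helix, 31, 38, Ned, 1997), (Helix, 31, 38, Vic, 2023), (Helix, 31, 7, Ada, 2005), (Helix, 31, 7, Bo, 2017), (Helix, 31, 7, Mo, 2003), (Helix, 31, 7, Ned, 1997), (Helix, 31, 7, Vic, 2023), (Nova, 9, 18, Ivy, 2009), (Nova, 9, 32, Ivy, 2009), (Nova, 9, 36, Ivy, 2009)}
Apply σ_{title = Helix}; surviving tuples: {(Helix, 31, 15, Ada, 2005), (Helix, 31, 15, Bo, 2017), (Helix, 31, 15, Mo, 2003), (Helix, 31, 15, Ned, 1997), (Helix, 31, 15, Vic, 2023), (Helix, 31, 29, Ada, 2005), (Helix, 31, 29, Bo, 2017), (Helix, 31, 29, Mo, 2003), (Helix, 31, 29, Ned, 1997), (Helix, 31, 29, Vic, 2023), (Helix, 31, 37, Ada, 2005), (Helix, 31, 37, Bo, 2017), (Helix, 31, 37, Mo, 2003), (Helix, 31, 37, Ned, 1997), (Helix, 31, 37, Vic, 2023), (Helix, 31, 38, Ada, 2005), (Helix, 31, 38, Bo, 2017), (Helix, 31, 38, Mo, 2003), (Helix, 31, 38, Ned, 1997), (Helix, 31, 38, Vic, 2023), (Helix, 31, 7, Ada, 2005), (Helix, 31, 7, Bo, 2017), (Helix, 31, 7, Mo, 2003), (Helix, 31, 7, Ned, 1997), (Helix, 31, 7, Vic, 2023)}
Apply σ_{aid > bid}; surviving tuples: {(Helix, 31, 15, Ada, 2005), (Helix, 31, 15, Bo, 2017), (Helix, 31, 15, Mo, 2003), (Helix, 31, 15, Ned, 1997), (Helix, 31, 15, Vic, 2023), (Helix, 31, 29, Ada, 2005), (Helix, 31, 29, Bo, 2017), (Helix, 31, 29, Mo, 2003), (Helix, 31, 29, Ned, 1997), (Helix, 31, 29, Vic, 2023), (Helix, 31, 7, Ada, 2005), (Helix, 31, 7, Bo, 2017), (Helix, 31, 7, Mo, 2003), (Helix, 31, 7, Ned, 1997), (Helix, 31, 7, Vic, 2023)}
Keep only column(s) title, mname (10 duplicate(s) eliminated): {(Helix, Ada), (Helix, Bo), (Helix, Mo), (Helix, Ned), (Helix, Vic)}

{(Helix, Ada), (Helix, Bo), (Helix, Mo), (Helix, Ned), (Helix, Vic)}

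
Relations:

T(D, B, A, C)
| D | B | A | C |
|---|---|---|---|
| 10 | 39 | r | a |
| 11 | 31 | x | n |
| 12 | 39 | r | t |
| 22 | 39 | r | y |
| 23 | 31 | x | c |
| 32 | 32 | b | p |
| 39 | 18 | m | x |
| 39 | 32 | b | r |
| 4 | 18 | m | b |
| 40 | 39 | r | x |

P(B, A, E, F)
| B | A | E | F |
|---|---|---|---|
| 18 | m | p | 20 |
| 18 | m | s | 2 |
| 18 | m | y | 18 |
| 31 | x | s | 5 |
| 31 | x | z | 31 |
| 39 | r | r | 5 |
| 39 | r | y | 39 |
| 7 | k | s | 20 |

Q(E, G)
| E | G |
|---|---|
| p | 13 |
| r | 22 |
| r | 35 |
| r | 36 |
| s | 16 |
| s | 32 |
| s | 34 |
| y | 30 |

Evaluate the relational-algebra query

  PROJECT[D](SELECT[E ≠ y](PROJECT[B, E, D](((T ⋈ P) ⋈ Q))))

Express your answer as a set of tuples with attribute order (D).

{10, 11, 12, 22, 23, 39, 4, 40}

T ⋈ P (natural join on B, A): {(10, 39, r, a, r, 5), (10, 39, r, a, y, 39), (11, 31, x, n, s, 5), (11, 31, x, n, z, 31), (12, 39, r, t, r, 5), (12, 39, r, t, y, 39), (22, 39, r, y, r, 5), (22, 39, r, y, y, 39), (23, 31, x, c, s, 5), (23, 31, x, c, z, 31), (39, 18, m, x, p, 20), (39, 18, m, x, s, 2), (39, 18, m, x, y, 18), (4, 18, m, b, p, 20), (4, 18, m, b, s, 2), (4, 18, m, b, y, 18), (40, 39, r, x, r, 5), (40, 39, r, x, y, 39)}
(T ⋈ P) ⋈ Q (natural join on E): {(10, 39, r, a, r, 5, 22), (10, 39, r, a, r, 5, 35), (10, 39, r, a, r, 5, 36), (10, 39, r, a, y, 39, 30), (11, 31, x, n, s, 5, 16), (11, 31, x, n, s, 5, 32), (11, 31, x, n, s, 5, 34), (12, 39, r, t, r, 5, 22), (12, 39, r, t, r, 5, 35), (12, 39, r, t, r, 5, 36), (12, 39, r, t, y, 39, 30), (22, 39, r, y, r, 5, 22), (22, 39, r, y, r, 5, 35), (22, 39, r, y, r, 5, 36), (22, 39, r, y, y, 39, 30), (23, 31, x, c, s, 5, 16), (23, 31, x, c, s, 5, 32), (23, 31, x, c, s, 5, 34), (39, 18, m, x, p, 20, 13), (39, 18, m, x, s, 2, 16), (39, 18, m, x, s, 2, 32), (39, 18, m, x, s, 2, 34), (39, 18, m, x, y, 18, 30), (4, 18, m, b, p, 20, 13), (4, 18, m, b, s, 2, 16), (4, 18, m, b, s, 2, 32), (4, 18, m, b, s, 2, 34), (4, 18, m, b, y, 18, 30), (40, 39, r, x, r, 5, 22), (40, 39, r, x, r, 5, 35), (40, 39, r, x, r, 5, 36), (40, 39, r, x, y, 39, 30)}
π[B, E, D]: project onto (B, E, D) (16 duplicate(s) eliminated) → {(18, p, 39), (18, p, 4), (18, s, 39), (18, s, 4), (18, y, 39), (18, y, 4), (31, s, 11), (31, s, 23), (39, r, 10), (39, r, 12), (39, r, 22), (39, r, 40), (39, y, 10), (39, y, 12), (39, y, 22), (39, y, 40)}
Filtering on E ≠ y leaves {(18, p, 39), (18, p, 4), (18, s, 39), (18, s, 4), (31, s, 11), (31, s, 23), (39, r, 10), (39, r, 12), (39, r, 22), (39, r, 40)}.
π[D]: project onto (D) (2 duplicate(s) eliminated) → {10, 11, 12, 22, 23, 39, 4, 40}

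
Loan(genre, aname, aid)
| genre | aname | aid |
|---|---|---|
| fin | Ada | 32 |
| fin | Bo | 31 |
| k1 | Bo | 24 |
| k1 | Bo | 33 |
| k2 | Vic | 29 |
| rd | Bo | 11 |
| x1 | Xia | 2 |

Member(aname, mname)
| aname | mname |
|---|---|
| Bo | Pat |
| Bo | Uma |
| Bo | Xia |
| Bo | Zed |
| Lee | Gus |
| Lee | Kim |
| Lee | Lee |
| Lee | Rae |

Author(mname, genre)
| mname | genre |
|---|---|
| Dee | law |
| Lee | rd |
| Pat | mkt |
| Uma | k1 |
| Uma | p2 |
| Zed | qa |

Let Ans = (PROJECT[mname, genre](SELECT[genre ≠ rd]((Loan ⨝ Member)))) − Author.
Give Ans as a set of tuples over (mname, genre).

Loan ⋈ Member (natural join on aname): {(fin, Bo, 31, Pat), (fin, Bo, 31, Uma), (fin, Bo, 31, Xia), (fin, Bo, 31, Zed), (k1, Bo, 24, Pat), (k1, Bo, 24, Uma), (k1, Bo, 24, Xia), (k1, Bo, 24, Zed), (k1, Bo, 33, Pat), (k1, Bo, 33, Uma), (k1, Bo, 33, Xia), (k1, Bo, 33, Zed), (rd, Bo, 11, Pat), (rd, Bo, 11, Uma), (rd, Bo, 11, Xia), (rd, Bo, 11, Zed)}
Filtering on genre ≠ rd leaves {(fin, Bo, 31, Pat), (fin, Bo, 31, Uma), (fin, Bo, 31, Xia), (fin, Bo, 31, Zed), (k1, Bo, 24, Pat), (k1, Bo, 24, Uma), (k1, Bo, 24, Xia), (k1, Bo, 24, Zed), (k1, Bo, 33, Pat), (k1, Bo, 33, Uma), (k1, Bo, 33, Xia), (k1, Bo, 33, Zed)}.
π_{mname, genre} gives {(Pat, fin), (Pat, k1), (Uma, fin), (Uma, k1), (Xia, fin), (Xia, k1), (Zed, fin), (Zed, k1)} (4 duplicate(s) eliminated).
Difference: {(Pat, fin), (Pat, k1), (Uma, fin), (Uma, k1), (Xia, fin), (Xia, k1), (Zed, fin), (Zed, k1)} with {(Dee, law), (Lee, rd), (Pat, mkt), (Uma, k1), (Uma, p2), (Zed, qa)} → {(Pat, fin), (Pat, k1), (Uma, fin), (Xia, fin), (Xia, k1), (Zed, fin), (Zed, k1)}

{(Pat, fin), (Pat, k1), (Uma, fin), (Xia, fin), (Xia, k1), (Zed, fin), (Zed, k1)}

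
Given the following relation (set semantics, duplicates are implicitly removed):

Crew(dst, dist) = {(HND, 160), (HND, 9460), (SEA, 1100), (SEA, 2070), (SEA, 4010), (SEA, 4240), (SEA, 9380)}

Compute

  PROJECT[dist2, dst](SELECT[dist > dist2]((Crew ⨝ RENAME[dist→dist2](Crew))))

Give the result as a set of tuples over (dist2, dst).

{(1100, SEA), (160, HND), (2070, SEA), (4010, SEA), (4240, SEA)}

ρ[dist→dist2]: schema becomes (dst, dist2); tuples unchanged.
Joining Crew and RENAME[dist→dist2](Crew) on dst yields {(HND, 160, 160), (HND, 160, 9460), (HND, 9460, 160), (HND, 9460, 9460), (SEA, 1100, 1100), (SEA, 1100, 2070), (SEA, 1100, 4010), (SEA, 1100, 4240), (SEA, 1100, 9380), (SEA, 2070, 1100), (SEA, 2070, 2070), (SEA, 2070, 4010), (SEA, 2070, 4240), (SEA, 2070, 9380), (SEA, 4010, 1100), (SEA, 4010, 2070), (SEA, 4010, 4010), (SEA, 4010, 4240), (SEA, 4010, 9380), (SEA, 4240, 1100), (SEA, 4240, 2070), (SEA, 4240, 4010), (SEA, 4240, 4240), (SEA, 4240, 9380), (SEA, 9380, 1100), (SEA, 9380, 2070), (SEA, 9380, 4010), (SEA, 9380, 4240), (SEA, 9380, 9380)}.
Apply σ_{dist > dist2}; surviving tuples: {(HND, 9460, 160), (SEA, 2070, 1100), (SEA, 4010, 1100), (SEA, 4010, 2070), (SEA, 4240, 1100), (SEA, 4240, 2070), (SEA, 4240, 4010), (SEA, 9380, 1100), (SEA, 9380, 2070), (SEA, 9380, 4010), (SEA, 9380, 4240)}
Keep only column(s) dist2, dst (6 duplicate(s) eliminated): {(1100, SEA), (160, HND), (2070, SEA), (4010, SEA), (4240, SEA)}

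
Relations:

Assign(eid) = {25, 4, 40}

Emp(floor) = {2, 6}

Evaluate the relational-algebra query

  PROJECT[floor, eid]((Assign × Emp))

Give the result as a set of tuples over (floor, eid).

Assign × Emp: Cartesian product, 3·2 = 6 tuples over (eid, floor).
π_{floor, eid} gives {(2, 25), (2, 4), (2, 40), (6, 25), (6, 4), (6, 40)}.

{(2, 25), (2, 4), (2, 40), (6, 25), (6, 4), (6, 40)}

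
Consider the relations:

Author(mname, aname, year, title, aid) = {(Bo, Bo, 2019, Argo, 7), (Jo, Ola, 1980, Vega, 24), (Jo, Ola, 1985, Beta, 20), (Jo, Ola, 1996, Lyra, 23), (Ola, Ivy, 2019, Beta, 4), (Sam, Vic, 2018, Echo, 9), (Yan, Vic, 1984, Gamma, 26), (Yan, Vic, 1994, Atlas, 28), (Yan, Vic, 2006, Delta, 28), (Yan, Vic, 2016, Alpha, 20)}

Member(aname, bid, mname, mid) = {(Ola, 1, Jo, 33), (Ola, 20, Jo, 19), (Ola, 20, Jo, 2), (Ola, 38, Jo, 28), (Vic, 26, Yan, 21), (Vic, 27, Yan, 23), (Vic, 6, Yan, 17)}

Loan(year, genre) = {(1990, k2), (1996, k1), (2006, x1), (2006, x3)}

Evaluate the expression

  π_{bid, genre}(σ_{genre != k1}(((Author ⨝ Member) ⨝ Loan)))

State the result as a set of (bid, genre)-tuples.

{(26, x1), (26, x3), (27, x1), (27, x3), (6, x1), (6, x3)}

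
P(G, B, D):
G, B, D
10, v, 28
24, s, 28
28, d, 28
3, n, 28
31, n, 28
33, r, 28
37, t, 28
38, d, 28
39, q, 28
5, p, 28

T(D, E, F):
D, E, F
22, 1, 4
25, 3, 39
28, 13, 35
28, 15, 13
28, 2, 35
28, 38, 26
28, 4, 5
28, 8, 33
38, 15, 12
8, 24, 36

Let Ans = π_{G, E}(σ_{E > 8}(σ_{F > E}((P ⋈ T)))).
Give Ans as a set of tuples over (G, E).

{(10, 13), (24, 13), (28, 13), (3, 13), (31, 13), (33, 13), (37, 13), (38, 13), (39, 13), (5, 13)}

Joining P and T on D yields {(10, v, 28, 13, 35), (10, v, 28, 15, 13), (10, v, 28, 2, 35), (10, v, 28, 38, 26), (10, v, 28, 4, 5), (10, v, 28, 8, 33), (24, s, 28, 13, 35), (24, s, 28, 15, 13), (24, s, 28, 2, 35), (24, s, 28, 38, 26), (24, s, 28, 4, 5), (24, s, 28, 8, 33), (28, d, 28, 13, 35), (28, d, 28, 15, 13), (28, d, 28, 2, 35), (28, d, 28, 38, 26), (28, d, 28, 4, 5), (28, d, 28, 8, 33), (3, n, 28, 13, 35), (3, n, 28, 15, 13), (3, n, 28, 2, 35), (3, n, 28, 38, 26), (3, n, 28, 4, 5), (3, n, 28, 8, 33), (31, n, 28, 13, 35), (31, n, 28, 15, 13), (31, n, 28, 2, 35), (31, n, 28, 38, 26), (31, n, 28, 4, 5), (31, n, 28, 8, 33), (33, r, 28, 13, 35), (33, r, 28, 15, 13), (33, r, 28, 2, 35), (33, r, 28, 38, 26), (33, r, 28, 4, 5), (33, r, 28, 8, 33), (37, t, 28, 13, 35), (37, t, 28, 15, 13), (37, t, 28, 2, 35), (37, t, 28, 38, 26), (37, t, 28, 4, 5), (37, t, 28, 8, 33), (38, d, 28, 13, 35), (38, d, 28, 15, 13), (38, d, 28, 2, 35), (38, d, 28, 38, 26), (38, d, 28, 4, 5), (38, d, 28, 8, 33), (39, q, 28, 13, 35), (39, q, 28, 15, 13), (39, q, 28, 2, 35), (39, q, 28, 38, 26), (39, q, 28, 4, 5), (39, q, 28, 8, 33), (5, p, 28, 13, 35), (5, p, 28, 15, 13), (5, p, 28, 2, 35), (5, p, 28, 38, 26), (5, p, 28, 4, 5), (5, p, 28, 8, 33)}.
σ[F > E]: keep tuples satisfying F > E → {(10, v, 28, 13, 35), (10, v, 28, 2, 35), (10, v, 28, 4, 5), (10, v, 28, 8, 33), (24, s, 28, 13, 35), (24, s, 28, 2, 35), (24, s, 28, 4, 5), (24, s, 28, 8, 33), (28, d, 28, 13, 35), (28, d, 28, 2, 35), (28, d, 28, 4, 5), (28, d, 28, 8, 33), (3, n, 28, 13, 35), (3, n, 28, 2, 35), (3, n, 28, 4, 5), (3, n, 28, 8, 33), (31, n, 28, 13, 35), (31, n, 28, 2, 35), (31, n, 28, 4, 5), (31, n, 28, 8, 33), (33, r, 28, 13, 35), (33, r, 28, 2, 35), (33, r, 28, 4, 5), (33, r, 28, 8, 33), (37, t, 28, 13, 35), (37, t, 28, 2, 35), (37, t, 28, 4, 5), (37, t, 28, 8, 33), (38, d, 28, 13, 35), (38, d, 28, 2, 35), (38, d, 28, 4, 5), (38, d, 28, 8, 33), (39, q, 28, 13, 35), (39, q, 28, 2, 35), (39, q, 28, 4, 5), (39, q, 28, 8, 33), (5, p, 28, 13, 35), (5, p, 28, 2, 35), (5, p, 28, 4, 5), (5, p, 28, 8, 33)}
σ[E > 8]: keep tuples satisfying E > 8 → {(10, v, 28, 13, 35), (24, s, 28, 13, 35), (28, d, 28, 13, 35), (3, n, 28, 13, 35), (31, n, 28, 13, 35), (33, r, 28, 13, 35), (37, t, 28, 13, 35), (38, d, 28, 13, 35), (39, q, 28, 13, 35), (5, p, 28, 13, 35)}
Keep only column(s) G, E: {(10, 13), (24, 13), (28, 13), (3, 13), (31, 13), (33, 13), (37, 13), (38, 13), (39, 13), (5, 13)}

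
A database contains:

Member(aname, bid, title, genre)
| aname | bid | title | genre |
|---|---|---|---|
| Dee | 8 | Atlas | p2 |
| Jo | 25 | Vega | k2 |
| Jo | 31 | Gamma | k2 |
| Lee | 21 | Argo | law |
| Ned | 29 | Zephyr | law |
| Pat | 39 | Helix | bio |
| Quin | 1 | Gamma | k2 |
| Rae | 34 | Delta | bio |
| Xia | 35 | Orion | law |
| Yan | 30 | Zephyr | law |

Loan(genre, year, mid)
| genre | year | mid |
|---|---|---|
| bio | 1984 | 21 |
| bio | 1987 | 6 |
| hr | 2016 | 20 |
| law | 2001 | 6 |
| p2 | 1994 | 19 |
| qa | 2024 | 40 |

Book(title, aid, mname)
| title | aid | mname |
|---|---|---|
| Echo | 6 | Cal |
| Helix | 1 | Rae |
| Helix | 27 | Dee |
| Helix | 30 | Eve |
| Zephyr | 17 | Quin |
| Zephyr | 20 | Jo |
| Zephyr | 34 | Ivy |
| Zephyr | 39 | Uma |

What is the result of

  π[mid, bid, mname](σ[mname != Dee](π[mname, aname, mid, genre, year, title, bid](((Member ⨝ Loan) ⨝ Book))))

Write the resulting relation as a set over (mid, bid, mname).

{(21, 39, Eve), (21, 39, Rae), (6, 29, Ivy), (6, 29, Jo), (6, 29, Quin), (6, 29, Uma), (6, 30, Ivy), (6, 30, Jo), (6, 30, Quin), (6, 30, Uma), (6, 39, Eve), (6, 39, Rae)}

Joining Member and Loan on genre yields {(Dee, 8, Atlas, p2, 1994, 19), (Lee, 21, Argo, law, 2001, 6), (Ned, 29, Zephyr, law, 2001, 6), (Pat, 39, Helix, bio, 1984, 21), (Pat, 39, Helix, bio, 1987, 6), (Rae, 34, Delta, bio, 1984, 21), (Rae, 34, Delta, bio, 1987, 6), (Xia, 35, Orion, law, 2001, 6), (Yan, 30, Zephyr, law, 2001, 6)}.
Joining (Member ⨝ Loan) and Book on title yields {(Ned, 29, Zephyr, law, 2001, 6, 17, Quin), (Ned, 29, Zephyr, law, 2001, 6, 20, Jo), (Ned, 29, Zephyr, law, 2001, 6, 34, Ivy), (Ned, 29, Zephyr, law, 2001, 6, 39, Uma), (Pat, 39, Helix, bio, 1984, 21, 1, Rae), (Pat, 39, Helix, bio, 1984, 21, 27, Dee), (Pat, 39, Helix, bio, 1984, 21, 30, Eve), (Pat, 39, Helix, bio, 1987, 6, 1, Rae), (Pat, 39, Helix, bio, 1987, 6, 27, Dee), (Pat, 39, Helix, bio, 1987, 6, 30, Eve), (Yan, 30, Zephyr, law, 2001, 6, 17, Quin), (Yan, 30, Zephyr, law, 2001, 6, 20, Jo), (Yan, 30, Zephyr, law, 2001, 6, 34, Ivy), (Yan, 30, Zephyr, law, 2001, 6, 39, Uma)}.
Keep only column(s) mname, aname, mid, genre, year, title, bid: {(Dee, Pat, 21, bio, 1984, Helix, 39), (Dee, Pat, 6, bio, 1987, Helix, 39), (Eve, Pat, 21, bio, 1984, Helix, 39), (Eve, Pat, 6, bio, 1987, Helix, 39), (Ivy, Ned, 6, law, 2001, Zephyr, 29), (Ivy, Yan, 6, law, 2001, Zephyr, 30), (Jo, Ned, 6, law, 2001, Zephyr, 29), (Jo, Yan, 6, law, 2001, Zephyr, 30), (Quin, Ned, 6, law, 2001, Zephyr, 29), (Quin, Yan, 6, law, 2001, Zephyr, 30), (Rae, Pat, 21, bio, 1984, Helix, 39), (Rae, Pat, 6, bio, 1987, Helix, 39), (Uma, Ned, 6, law, 2001, Zephyr, 29), (Uma, Yan, 6, law, 2001, Zephyr, 30)}
Selection mname != Dee: {(Eve, Pat, 21, bio, 1984, Helix, 39), (Eve, Pat, 6, bio, 1987, Helix, 39), (Ivy, Ned, 6, law, 2001, Zephyr, 29), (Ivy, Yan, 6, law, 2001, Zephyr, 30), (Jo, Ned, 6, law, 2001, Zephyr, 29), (Jo, Yan, 6, law, 2001, Zephyr, 30), (Quin, Ned, 6, law, 2001, Zephyr, 29), (Quin, Yan, 6, law, 2001, Zephyr, 30), (Rae, Pat, 21, bio, 1984, Helix, 39), (Rae, Pat, 6, bio, 1987, Helix, 39), (Uma, Ned, 6, law, 2001, Zephyr, 29), (Uma, Yan, 6, law, 2001, Zephyr, 30)}
Keep only column(s) mid, bid, mname: {(21, 39, Eve), (21, 39, Rae), (6, 29, Ivy), (6, 29, Jo), (6, 29, Quin), (6, 29, Uma), (6, 30, Ivy), (6, 30, Jo), (6, 30, Quin), (6, 30, Uma), (6, 39, Eve), (6, 39, Rae)}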